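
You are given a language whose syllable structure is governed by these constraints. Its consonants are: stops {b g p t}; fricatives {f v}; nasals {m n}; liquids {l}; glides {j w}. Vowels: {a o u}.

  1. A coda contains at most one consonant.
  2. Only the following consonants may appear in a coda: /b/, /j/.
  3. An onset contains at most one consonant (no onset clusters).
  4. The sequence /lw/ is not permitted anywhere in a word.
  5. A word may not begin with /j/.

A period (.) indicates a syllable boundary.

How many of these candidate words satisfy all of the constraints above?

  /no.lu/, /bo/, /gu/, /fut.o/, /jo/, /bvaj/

3

/no.lu/ — σ1 onset /n/, coda /∅/ ok; σ2 onset /l/, coda /∅/ ok → permitted
/bo/ — σ1 onset /b/, coda /∅/ ok → permitted
/gu/ — σ1 onset /g/, coda /∅/ ok → permitted
/fut.o/ — violates constraint 2: syllable 1 coda contains /t/, which is not a licensed coda consonant → not permitted
/jo/ — violates constraint 5: word begins with /j/ → not permitted
/bvaj/ — violates constraint 3: syllable 1 onset /bv/ has 2 consonants (> 1) → not permitted
Permitted: /no.lu/, /bo/, /gu/ → 3.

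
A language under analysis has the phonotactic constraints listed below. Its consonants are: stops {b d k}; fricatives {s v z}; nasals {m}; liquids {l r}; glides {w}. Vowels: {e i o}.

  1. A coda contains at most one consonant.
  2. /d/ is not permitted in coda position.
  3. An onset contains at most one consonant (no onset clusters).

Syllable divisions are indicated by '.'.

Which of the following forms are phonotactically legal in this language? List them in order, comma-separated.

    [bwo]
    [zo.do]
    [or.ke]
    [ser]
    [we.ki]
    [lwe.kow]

[bwo] — violates constraint 3: syllable 1 onset /bw/ has 2 consonants (> 1) → phonotactically illegal
[zo.do] — σ1 onset /z/, coda /∅/ ok; σ2 onset /d/, coda /∅/ ok → phonotactically legal
[or.ke] — σ1 onset /∅/, coda /r/ ok; σ2 onset /k/, coda /∅/ ok → phonotactically legal
[ser] — σ1 onset /s/, coda /r/ ok → phonotactically legal
[we.ki] — σ1 onset /w/, coda /∅/ ok; σ2 onset /k/, coda /∅/ ok → phonotactically legal
[lwe.kow] — violates constraint 3: syllable 1 onset /lw/ has 2 consonants (> 1) → phonotactically illegal

[zo.do], [or.ke], [ser], [we.ki]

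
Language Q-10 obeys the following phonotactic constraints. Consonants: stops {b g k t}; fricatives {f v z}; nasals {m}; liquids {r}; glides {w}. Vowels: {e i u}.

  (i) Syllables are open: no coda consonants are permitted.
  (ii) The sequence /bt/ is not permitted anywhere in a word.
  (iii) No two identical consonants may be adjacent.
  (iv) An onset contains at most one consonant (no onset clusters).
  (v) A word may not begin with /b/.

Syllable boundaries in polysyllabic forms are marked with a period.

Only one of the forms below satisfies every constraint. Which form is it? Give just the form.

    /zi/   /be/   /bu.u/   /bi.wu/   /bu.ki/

/zi/ — σ1 onset /z/, coda /∅/ ok → licit
/be/ — violates constraint (v): word begins with /b/ → illicit
/bu.u/ — violates constraint (v): word begins with /b/ → illicit
/bi.wu/ — violates constraint (v): word begins with /b/ → illicit
/bu.ki/ — violates constraint (v): word begins with /b/ → illicit

/zi/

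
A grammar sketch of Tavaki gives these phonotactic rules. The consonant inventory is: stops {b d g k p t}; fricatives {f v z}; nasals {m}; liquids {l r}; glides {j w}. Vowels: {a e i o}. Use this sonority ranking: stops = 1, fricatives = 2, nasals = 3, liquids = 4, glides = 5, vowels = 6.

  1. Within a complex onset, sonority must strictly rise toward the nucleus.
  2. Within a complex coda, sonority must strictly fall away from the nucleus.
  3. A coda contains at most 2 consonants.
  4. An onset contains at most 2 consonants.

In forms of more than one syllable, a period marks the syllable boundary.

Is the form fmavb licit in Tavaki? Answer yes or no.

yes

fmavb — σ1 onset /fm/ (2→3 rises), coda /vb/ (2→1 falls) ok → licit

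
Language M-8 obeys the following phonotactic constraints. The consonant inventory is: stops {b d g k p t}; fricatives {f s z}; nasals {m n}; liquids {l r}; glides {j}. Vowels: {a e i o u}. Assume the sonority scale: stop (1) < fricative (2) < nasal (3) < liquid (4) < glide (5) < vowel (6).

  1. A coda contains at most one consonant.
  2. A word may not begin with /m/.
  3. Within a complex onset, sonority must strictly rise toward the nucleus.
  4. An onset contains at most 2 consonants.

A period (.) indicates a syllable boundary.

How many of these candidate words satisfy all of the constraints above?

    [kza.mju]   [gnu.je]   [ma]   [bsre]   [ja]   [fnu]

[kza.mju] — σ1 onset /kz/ (1→2 rises), coda /∅/ ok; σ2 onset /mj/ (3→5 rises), coda /∅/ ok → well-formed
[gnu.je] — σ1 onset /gn/ (1→3 rises), coda /∅/ ok; σ2 onset /j/, coda /∅/ ok → well-formed
[ma] — violates constraint 2: word begins with /m/ → ill-formed
[bsre] — violates constraint 4: syllable 1 onset /bsr/ has 3 consonants (> 2) → ill-formed
[ja] — σ1 onset /j/, coda /∅/ ok → well-formed
[fnu] — σ1 onset /fn/ (2→3 rises), coda /∅/ ok → well-formed
Well-formed: [kza.mju], [gnu.je], [ja], [fnu] → 4.

4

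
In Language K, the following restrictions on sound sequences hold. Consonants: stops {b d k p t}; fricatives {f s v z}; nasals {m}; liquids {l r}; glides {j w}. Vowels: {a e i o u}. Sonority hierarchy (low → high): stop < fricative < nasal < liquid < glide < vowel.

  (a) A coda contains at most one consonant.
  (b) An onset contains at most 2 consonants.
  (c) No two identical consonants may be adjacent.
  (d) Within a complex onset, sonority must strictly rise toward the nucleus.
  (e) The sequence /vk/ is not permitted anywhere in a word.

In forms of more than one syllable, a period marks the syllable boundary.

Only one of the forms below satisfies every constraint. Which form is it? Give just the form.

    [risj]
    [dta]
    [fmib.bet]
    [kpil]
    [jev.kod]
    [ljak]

[risj] — violates constraint (a): syllable 1 coda /sj/ has 2 consonants (> 1) → not permitted
[dta] — violates constraint (d): syllable 1 onset /dt/: /d/ (stop, 1) → /t/ (stop, 1) does not rise → not permitted
[fmib.bet] — violates constraint (c): adjacent identical consonants /bb/ → not permitted
[kpil] — violates constraint (d): syllable 1 onset /kp/: /k/ (stop, 1) → /p/ (stop, 1) does not rise → not permitted
[jev.kod] — violates constraint (e): contains banned sequence /vk/ → not permitted
[ljak] — σ1 onset /lj/ (4→5 rises), coda /k/ ok → permitted

[ljak]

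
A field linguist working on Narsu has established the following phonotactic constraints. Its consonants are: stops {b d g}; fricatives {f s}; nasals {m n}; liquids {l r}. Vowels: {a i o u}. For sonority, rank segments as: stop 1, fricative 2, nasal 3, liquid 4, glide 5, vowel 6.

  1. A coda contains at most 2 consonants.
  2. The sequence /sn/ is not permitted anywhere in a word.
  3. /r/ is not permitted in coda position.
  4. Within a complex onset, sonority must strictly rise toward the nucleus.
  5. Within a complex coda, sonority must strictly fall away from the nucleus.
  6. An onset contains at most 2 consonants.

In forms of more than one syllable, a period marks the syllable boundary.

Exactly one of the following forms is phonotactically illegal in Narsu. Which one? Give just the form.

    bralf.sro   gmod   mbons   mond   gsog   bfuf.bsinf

mbons

bralf.sro — σ1 onset /br/ (1→4 rises), coda /lf/ (4→2 falls) ok; σ2 onset /sr/ (2→4 rises), coda /∅/ ok → phonotactically legal
gmod — σ1 onset /gm/ (1→3 rises), coda /d/ ok → phonotactically legal
mbons — violates constraint 4: syllable 1 onset /mb/: /m/ (nasal, 3) → /b/ (stop, 1) does not rise → phonotactically illegal
mond — σ1 onset /m/, coda /nd/ (3→1 falls) ok → phonotactically legal
gsog — σ1 onset /gs/ (1→2 rises), coda /g/ ok → phonotactically legal
bfuf.bsinf — σ1 onset /bf/ (1→2 rises), coda /f/ ok; σ2 onset /bs/ (1→2 rises), coda /nf/ (3→2 falls) ok → phonotactically legal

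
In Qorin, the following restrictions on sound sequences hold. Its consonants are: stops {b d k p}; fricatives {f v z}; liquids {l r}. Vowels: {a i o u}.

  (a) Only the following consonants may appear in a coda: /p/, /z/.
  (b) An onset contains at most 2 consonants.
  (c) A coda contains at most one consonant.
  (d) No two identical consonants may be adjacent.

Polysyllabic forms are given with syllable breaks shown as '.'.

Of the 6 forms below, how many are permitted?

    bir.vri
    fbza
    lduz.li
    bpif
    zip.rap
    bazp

2

bir.vri — violates constraint (a): syllable 1 coda contains /r/, which is not a licensed coda consonant → not permitted
fbza — violates constraint (b): syllable 1 onset /fbz/ has 3 consonants (> 2) → not permitted
lduz.li — σ1 onset /ld/ (2C), coda /z/ ok; σ2 onset /l/, coda /∅/ ok → permitted
bpif — violates constraint (a): syllable 1 coda contains /f/, which is not a licensed coda consonant → not permitted
zip.rap — σ1 onset /z/, coda /p/ ok; σ2 onset /r/, coda /p/ ok → permitted
bazp — violates constraint (c): syllable 1 coda /zp/ has 2 consonants (> 1) → not permitted
Permitted: lduz.li, zip.rap → 2.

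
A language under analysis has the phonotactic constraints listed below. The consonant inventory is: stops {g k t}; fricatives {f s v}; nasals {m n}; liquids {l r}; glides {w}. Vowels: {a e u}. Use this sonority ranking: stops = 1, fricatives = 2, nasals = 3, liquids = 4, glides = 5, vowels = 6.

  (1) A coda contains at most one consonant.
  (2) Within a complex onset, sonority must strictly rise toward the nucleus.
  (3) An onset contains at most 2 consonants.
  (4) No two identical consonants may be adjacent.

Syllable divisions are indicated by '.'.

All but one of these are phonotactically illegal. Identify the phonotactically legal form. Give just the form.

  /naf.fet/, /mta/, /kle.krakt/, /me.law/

/naf.fet/ — violates constraint 4: adjacent identical consonants /ff/ → phonotactically illegal
/mta/ — violates constraint 2: syllable 1 onset /mt/: /m/ (nasal, 3) → /t/ (stop, 1) does not rise → phonotactically illegal
/kle.krakt/ — violates constraint 1: syllable 2 coda /kt/ has 2 consonants (> 1) → phonotactically illegal
/me.law/ — σ1 onset /m/, coda /∅/ ok; σ2 onset /l/, coda /w/ ok → phonotactically legal

/me.law/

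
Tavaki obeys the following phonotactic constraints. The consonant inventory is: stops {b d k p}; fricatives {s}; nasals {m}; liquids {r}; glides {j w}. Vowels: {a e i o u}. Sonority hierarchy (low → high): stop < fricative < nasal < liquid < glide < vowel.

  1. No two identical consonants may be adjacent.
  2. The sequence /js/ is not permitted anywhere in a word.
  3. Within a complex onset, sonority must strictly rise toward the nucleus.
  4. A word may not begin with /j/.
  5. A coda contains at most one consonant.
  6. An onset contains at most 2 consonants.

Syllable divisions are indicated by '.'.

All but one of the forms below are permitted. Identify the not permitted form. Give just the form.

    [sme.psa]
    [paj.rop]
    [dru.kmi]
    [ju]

[ju]

[sme.psa] — σ1 onset /sm/ (2→3 rises), coda /∅/ ok; σ2 onset /ps/ (1→2 rises), coda /∅/ ok → permitted
[paj.rop] — σ1 onset /p/, coda /j/ ok; σ2 onset /r/, coda /p/ ok → permitted
[dru.kmi] — σ1 onset /dr/ (1→4 rises), coda /∅/ ok; σ2 onset /km/ (1→3 rises), coda /∅/ ok → permitted
[ju] — violates constraint 4: word begins with /j/ → not permitted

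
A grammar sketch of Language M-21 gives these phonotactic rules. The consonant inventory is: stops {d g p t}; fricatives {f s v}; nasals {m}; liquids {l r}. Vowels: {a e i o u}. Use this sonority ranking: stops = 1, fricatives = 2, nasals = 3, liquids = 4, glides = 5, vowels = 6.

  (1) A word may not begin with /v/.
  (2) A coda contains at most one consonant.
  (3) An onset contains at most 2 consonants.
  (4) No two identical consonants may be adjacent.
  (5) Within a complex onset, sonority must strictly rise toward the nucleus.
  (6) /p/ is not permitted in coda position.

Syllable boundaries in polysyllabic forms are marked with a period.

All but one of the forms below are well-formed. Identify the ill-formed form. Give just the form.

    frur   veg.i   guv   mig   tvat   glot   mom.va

veg.i

frur — σ1 onset /fr/ (2→4 rises), coda /r/ ok → well-formed
veg.i — violates constraint 1: word begins with /v/ → ill-formed
guv — σ1 onset /g/, coda /v/ ok → well-formed
mig — σ1 onset /m/, coda /g/ ok → well-formed
tvat — σ1 onset /tv/ (1→2 rises), coda /t/ ok → well-formed
glot — σ1 onset /gl/ (1→4 rises), coda /t/ ok → well-formed
mom.va — σ1 onset /m/, coda /m/ ok; σ2 onset /v/, coda /∅/ ok → well-formed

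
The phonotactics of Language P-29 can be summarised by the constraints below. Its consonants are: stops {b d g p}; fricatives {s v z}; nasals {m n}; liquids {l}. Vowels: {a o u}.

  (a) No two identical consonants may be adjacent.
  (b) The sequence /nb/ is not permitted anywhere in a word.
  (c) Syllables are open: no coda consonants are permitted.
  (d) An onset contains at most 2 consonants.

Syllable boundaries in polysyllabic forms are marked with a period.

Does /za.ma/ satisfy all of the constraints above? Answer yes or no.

yes

/za.ma/ — σ1 onset /z/, coda /∅/ ok; σ2 onset /m/, coda /∅/ ok → licit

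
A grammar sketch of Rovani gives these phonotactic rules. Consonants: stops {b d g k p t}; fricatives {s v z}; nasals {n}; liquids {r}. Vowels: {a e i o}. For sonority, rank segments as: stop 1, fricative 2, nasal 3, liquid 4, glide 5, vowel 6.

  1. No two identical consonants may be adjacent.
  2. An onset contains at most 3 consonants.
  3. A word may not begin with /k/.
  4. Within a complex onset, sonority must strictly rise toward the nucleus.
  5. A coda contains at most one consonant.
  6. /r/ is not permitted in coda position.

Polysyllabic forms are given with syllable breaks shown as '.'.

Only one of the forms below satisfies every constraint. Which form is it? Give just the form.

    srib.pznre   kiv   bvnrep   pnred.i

pnred.i

srib.pznre — violates constraint 2: syllable 2 onset /pznr/ has 4 consonants (> 3) → illicit
kiv — violates constraint 3: word begins with /k/ → illicit
bvnrep — violates constraint 2: syllable 1 onset /bvnr/ has 4 consonants (> 3) → illicit
pnred.i — σ1 onset /pnr/ (1→3→4 rises), coda /d/ ok; σ2 onset /∅/, coda /∅/ ok → licit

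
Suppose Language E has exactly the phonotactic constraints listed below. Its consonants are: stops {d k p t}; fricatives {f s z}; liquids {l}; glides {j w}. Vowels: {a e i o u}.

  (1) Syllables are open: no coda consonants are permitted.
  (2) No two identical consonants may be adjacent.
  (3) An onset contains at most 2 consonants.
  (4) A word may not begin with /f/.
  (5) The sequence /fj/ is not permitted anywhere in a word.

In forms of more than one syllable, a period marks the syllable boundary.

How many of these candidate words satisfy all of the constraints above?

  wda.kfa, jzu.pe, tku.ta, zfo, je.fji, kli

wda.kfa — σ1 onset /wd/ (2C), coda /∅/ ok; σ2 onset /kf/ (2C), coda /∅/ ok → phonotactically legal
jzu.pe — σ1 onset /jz/ (2C), coda /∅/ ok; σ2 onset /p/, coda /∅/ ok → phonotactically legal
tku.ta — σ1 onset /tk/ (2C), coda /∅/ ok; σ2 onset /t/, coda /∅/ ok → phonotactically legal
zfo — σ1 onset /zf/ (2C), coda /∅/ ok → phonotactically legal
je.fji — violates constraint 5: contains banned sequence /fj/ → phonotactically illegal
kli — σ1 onset /kl/ (2C), coda /∅/ ok → phonotactically legal
Phonotactically legal: wda.kfa, jzu.pe, tku.ta, zfo, kli → 5.

5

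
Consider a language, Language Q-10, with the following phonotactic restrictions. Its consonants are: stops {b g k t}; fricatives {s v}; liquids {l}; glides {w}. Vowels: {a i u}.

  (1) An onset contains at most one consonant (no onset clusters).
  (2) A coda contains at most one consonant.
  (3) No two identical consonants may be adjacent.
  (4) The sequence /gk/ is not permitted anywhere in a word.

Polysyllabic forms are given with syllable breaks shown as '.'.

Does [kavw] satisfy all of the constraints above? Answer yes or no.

[kavw] — violates constraint 2: syllable 1 coda /vw/ has 2 consonants (> 1) → not permitted

no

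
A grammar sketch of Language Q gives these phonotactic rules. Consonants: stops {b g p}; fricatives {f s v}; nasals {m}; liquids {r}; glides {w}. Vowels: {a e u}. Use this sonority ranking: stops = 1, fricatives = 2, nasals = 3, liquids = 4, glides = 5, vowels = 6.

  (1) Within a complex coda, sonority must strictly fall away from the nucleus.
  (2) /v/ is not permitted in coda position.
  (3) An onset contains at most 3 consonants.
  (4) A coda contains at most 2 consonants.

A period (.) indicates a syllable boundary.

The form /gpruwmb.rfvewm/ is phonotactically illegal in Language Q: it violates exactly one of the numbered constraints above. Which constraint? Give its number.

/gpruwmb.rfvewm/: syllable 1 coda /wmb/ has 3 consonants (> 2).
This is a violation of constraint 4: "A coda contains at most 2 consonants."
The remaining constraints (1, 2, 3) are satisfied.

4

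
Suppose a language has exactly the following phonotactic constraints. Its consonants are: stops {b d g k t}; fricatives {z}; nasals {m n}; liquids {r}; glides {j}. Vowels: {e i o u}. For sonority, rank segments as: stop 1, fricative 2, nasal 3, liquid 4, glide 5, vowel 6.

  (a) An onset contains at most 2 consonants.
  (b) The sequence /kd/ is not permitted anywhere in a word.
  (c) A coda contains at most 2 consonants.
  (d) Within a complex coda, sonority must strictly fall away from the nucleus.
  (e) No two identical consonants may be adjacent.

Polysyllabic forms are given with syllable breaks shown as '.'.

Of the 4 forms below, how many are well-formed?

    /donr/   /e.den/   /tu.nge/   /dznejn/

/donr/ — violates constraint (d): syllable 1 coda /nr/: /n/ (nasal, 3) → /r/ (liquid, 4) does not fall → ill-formed
/e.den/ — σ1 onset /∅/, coda /∅/ ok; σ2 onset /d/, coda /n/ ok → well-formed
/tu.nge/ — σ1 onset /t/, coda /∅/ ok; σ2 onset /ng/ (2C), coda /∅/ ok → well-formed
/dznejn/ — violates constraint (a): syllable 1 onset /dzn/ has 3 consonants (> 2) → ill-formed
Well-formed: /e.den/, /tu.nge/ → 2.

2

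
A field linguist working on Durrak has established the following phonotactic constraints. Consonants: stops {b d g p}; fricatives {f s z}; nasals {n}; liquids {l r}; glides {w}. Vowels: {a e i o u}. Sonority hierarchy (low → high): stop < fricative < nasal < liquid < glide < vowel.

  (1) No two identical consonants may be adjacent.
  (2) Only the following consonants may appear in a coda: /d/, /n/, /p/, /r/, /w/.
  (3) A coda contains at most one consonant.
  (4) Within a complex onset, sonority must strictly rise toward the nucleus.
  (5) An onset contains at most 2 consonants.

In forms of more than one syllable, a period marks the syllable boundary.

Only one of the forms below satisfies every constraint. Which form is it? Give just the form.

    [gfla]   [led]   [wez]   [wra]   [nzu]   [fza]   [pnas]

[gfla] — violates constraint 5: syllable 1 onset /gfl/ has 3 consonants (> 2) → ill-formed
[led] — σ1 onset /l/, coda /d/ ok → well-formed
[wez] — violates constraint 2: syllable 1 coda contains /z/, which is not a licensed coda consonant → ill-formed
[wra] — violates constraint 4: syllable 1 onset /wr/: /w/ (glide, 5) → /r/ (liquid, 4) does not rise → ill-formed
[nzu] — violates constraint 4: syllable 1 onset /nz/: /n/ (nasal, 3) → /z/ (fricative, 2) does not rise → ill-formed
[fza] — violates constraint 4: syllable 1 onset /fz/: /f/ (fricative, 2) → /z/ (fricative, 2) does not rise → ill-formed
[pnas] — violates constraint 2: syllable 1 coda contains /s/, which is not a licensed coda consonant → ill-formed

[led]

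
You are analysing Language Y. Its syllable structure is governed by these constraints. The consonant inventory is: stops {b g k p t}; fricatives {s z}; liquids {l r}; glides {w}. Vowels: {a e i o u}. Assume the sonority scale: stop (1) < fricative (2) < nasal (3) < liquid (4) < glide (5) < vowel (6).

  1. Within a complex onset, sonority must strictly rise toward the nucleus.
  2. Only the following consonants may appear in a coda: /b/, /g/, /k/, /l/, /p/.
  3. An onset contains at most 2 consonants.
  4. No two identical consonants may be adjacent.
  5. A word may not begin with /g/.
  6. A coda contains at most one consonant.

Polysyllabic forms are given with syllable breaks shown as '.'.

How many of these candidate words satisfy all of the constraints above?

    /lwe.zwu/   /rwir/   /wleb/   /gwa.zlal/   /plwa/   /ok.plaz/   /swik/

/lwe.zwu/ — σ1 onset /lw/ (4→5 rises), coda /∅/ ok; σ2 onset /zw/ (2→5 rises), coda /∅/ ok → well-formed
/rwir/ — violates constraint 2: syllable 1 coda contains /r/, which is not a licensed coda consonant → ill-formed
/wleb/ — violates constraint 1: syllable 1 onset /wl/: /w/ (glide, 5) → /l/ (liquid, 4) does not rise → ill-formed
/gwa.zlal/ — violates constraint 5: word begins with /g/ → ill-formed
/plwa/ — violates constraint 3: syllable 1 onset /plw/ has 3 consonants (> 2) → ill-formed
/ok.plaz/ — violates constraint 2: syllable 2 coda contains /z/, which is not a licensed coda consonant → ill-formed
/swik/ — σ1 onset /sw/ (2→5 rises), coda /k/ ok → well-formed
Well-formed: /lwe.zwu/, /swik/ → 2.

2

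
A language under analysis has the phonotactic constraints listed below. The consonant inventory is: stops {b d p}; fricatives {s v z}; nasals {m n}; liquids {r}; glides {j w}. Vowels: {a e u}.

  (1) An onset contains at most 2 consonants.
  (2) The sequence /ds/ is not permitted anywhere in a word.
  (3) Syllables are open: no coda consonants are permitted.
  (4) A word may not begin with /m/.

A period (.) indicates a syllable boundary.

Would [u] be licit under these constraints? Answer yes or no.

yes

[u] — σ1 onset /∅/, coda /∅/ ok → licit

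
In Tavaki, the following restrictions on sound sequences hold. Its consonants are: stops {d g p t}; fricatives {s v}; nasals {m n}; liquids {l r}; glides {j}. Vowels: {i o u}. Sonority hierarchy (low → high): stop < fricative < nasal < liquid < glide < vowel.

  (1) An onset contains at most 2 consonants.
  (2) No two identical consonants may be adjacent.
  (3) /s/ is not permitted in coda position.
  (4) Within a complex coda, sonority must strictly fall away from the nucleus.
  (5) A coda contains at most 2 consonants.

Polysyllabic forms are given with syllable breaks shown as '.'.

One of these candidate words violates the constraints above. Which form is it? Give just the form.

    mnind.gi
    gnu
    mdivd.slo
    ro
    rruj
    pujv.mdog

rruj

mnind.gi — σ1 onset /mn/ (2C), coda /nd/ (3→1 falls) ok; σ2 onset /g/, coda /∅/ ok → well-formed
gnu — σ1 onset /gn/ (2C), coda /∅/ ok → well-formed
mdivd.slo — σ1 onset /md/ (2C), coda /vd/ (2→1 falls) ok; σ2 onset /sl/ (2C), coda /∅/ ok → well-formed
ro — σ1 onset /r/, coda /∅/ ok → well-formed
rruj — violates constraint 2: adjacent identical consonants /rr/ → ill-formed
pujv.mdog — σ1 onset /p/, coda /jv/ (5→2 falls) ok; σ2 onset /md/ (2C), coda /g/ ok → well-formed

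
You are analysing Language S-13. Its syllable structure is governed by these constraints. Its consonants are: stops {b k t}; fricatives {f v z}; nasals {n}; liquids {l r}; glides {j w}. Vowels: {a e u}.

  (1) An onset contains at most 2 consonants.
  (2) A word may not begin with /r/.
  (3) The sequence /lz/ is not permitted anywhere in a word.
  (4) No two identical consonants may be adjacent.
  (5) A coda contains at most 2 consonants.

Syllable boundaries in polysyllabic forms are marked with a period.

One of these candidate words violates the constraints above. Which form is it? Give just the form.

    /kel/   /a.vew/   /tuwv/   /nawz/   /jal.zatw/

/kel/ — σ1 onset /k/, coda /l/ ok → licit
/a.vew/ — σ1 onset /∅/, coda /∅/ ok; σ2 onset /v/, coda /w/ ok → licit
/tuwv/ — σ1 onset /t/, coda /wv/ (2C) ok → licit
/nawz/ — σ1 onset /n/, coda /wz/ (2C) ok → licit
/jal.zatw/ — violates constraint 3: contains banned sequence /lz/ → illicit

/jal.zatw/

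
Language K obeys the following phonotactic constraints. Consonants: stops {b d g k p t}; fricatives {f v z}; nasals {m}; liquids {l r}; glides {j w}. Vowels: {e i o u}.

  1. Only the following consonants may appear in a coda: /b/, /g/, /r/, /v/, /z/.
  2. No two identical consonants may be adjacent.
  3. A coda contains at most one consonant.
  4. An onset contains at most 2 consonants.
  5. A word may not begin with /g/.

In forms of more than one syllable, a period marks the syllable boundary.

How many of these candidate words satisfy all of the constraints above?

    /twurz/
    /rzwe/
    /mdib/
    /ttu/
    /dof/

1

/twurz/ — violates constraint 3: syllable 1 coda /rz/ has 2 consonants (> 1) → ill-formed
/rzwe/ — violates constraint 4: syllable 1 onset /rzw/ has 3 consonants (> 2) → ill-formed
/mdib/ — σ1 onset /md/ (2C), coda /b/ ok → well-formed
/ttu/ — violates constraint 2: adjacent identical consonants /tt/ → ill-formed
/dof/ — violates constraint 1: syllable 1 coda contains /f/, which is not a licensed coda consonant → ill-formed
Well-formed: /mdib/ → 1.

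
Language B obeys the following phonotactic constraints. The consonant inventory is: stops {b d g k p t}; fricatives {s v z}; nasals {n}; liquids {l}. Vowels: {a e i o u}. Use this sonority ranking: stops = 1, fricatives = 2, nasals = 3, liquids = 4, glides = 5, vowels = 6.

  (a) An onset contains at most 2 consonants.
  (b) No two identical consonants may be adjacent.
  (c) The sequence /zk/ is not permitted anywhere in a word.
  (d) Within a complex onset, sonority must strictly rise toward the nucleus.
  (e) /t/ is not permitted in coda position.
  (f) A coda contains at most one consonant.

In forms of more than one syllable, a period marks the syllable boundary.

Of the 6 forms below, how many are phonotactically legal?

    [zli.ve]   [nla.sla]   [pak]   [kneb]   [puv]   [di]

6

[zli.ve] — σ1 onset /zl/ (2→4 rises), coda /∅/ ok; σ2 onset /v/, coda /∅/ ok → phonotactically legal
[nla.sla] — σ1 onset /nl/ (3→4 rises), coda /∅/ ok; σ2 onset /sl/ (2→4 rises), coda /∅/ ok → phonotactically legal
[pak] — σ1 onset /p/, coda /k/ ok → phonotactically legal
[kneb] — σ1 onset /kn/ (1→3 rises), coda /b/ ok → phonotactically legal
[puv] — σ1 onset /p/, coda /v/ ok → phonotactically legal
[di] — σ1 onset /d/, coda /∅/ ok → phonotactically legal
Phonotactically legal: [zli.ve], [nla.sla], [pak], [kneb], [puv], [di] → 6.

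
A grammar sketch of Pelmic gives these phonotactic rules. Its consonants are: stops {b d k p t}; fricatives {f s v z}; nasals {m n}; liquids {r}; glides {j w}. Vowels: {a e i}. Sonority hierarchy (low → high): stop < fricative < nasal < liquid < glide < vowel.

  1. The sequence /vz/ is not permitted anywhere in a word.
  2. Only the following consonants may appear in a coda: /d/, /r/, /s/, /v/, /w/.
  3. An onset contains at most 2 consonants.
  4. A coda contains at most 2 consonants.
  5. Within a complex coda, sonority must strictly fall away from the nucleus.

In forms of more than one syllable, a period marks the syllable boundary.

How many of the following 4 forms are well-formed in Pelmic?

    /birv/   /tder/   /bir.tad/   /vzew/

3

/birv/ — σ1 onset /b/, coda /rv/ (4→2 falls) ok → well-formed
/tder/ — σ1 onset /td/ (2C), coda /r/ ok → well-formed
/bir.tad/ — σ1 onset /b/, coda /r/ ok; σ2 onset /t/, coda /d/ ok → well-formed
/vzew/ — violates constraint 1: contains banned sequence /vz/ → ill-formed
Well-formed: /birv/, /tder/, /bir.tad/ → 3.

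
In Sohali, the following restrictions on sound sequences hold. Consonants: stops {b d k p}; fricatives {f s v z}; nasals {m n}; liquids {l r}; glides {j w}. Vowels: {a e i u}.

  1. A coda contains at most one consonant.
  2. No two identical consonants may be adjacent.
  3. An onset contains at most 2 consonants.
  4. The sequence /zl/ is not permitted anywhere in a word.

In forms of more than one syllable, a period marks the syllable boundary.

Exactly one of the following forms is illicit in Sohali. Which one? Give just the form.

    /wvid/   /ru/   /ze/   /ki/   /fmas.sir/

/wvid/ — σ1 onset /wv/ (2C), coda /d/ ok → licit
/ru/ — σ1 onset /r/, coda /∅/ ok → licit
/ze/ — σ1 onset /z/, coda /∅/ ok → licit
/ki/ — σ1 onset /k/, coda /∅/ ok → licit
/fmas.sir/ — violates constraint 2: adjacent identical consonants /ss/ → illicit

/fmas.sir/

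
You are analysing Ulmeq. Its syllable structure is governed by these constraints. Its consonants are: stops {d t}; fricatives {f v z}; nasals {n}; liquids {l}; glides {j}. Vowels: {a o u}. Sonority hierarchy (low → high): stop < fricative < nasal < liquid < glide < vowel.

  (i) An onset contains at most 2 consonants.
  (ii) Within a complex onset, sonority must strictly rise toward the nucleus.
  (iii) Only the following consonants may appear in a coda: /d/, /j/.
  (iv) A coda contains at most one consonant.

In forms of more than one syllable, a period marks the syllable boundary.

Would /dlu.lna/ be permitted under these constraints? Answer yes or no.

no

/dlu.lna/ — violates constraint (ii): syllable 2 onset /ln/: /l/ (liquid, 4) → /n/ (nasal, 3) does not rise → not permitted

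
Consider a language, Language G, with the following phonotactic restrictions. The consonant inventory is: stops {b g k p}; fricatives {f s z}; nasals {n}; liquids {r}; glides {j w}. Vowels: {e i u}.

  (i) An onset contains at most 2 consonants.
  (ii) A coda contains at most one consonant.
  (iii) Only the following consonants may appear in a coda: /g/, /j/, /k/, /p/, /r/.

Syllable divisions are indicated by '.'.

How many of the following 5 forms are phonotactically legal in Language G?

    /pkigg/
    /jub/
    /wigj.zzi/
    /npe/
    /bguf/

1

/pkigg/ — violates constraint (ii): syllable 1 coda /gg/ has 2 consonants (> 1) → phonotactically illegal
/jub/ — violates constraint (iii): syllable 1 coda contains /b/, which is not a licensed coda consonant → phonotactically illegal
/wigj.zzi/ — violates constraint (ii): syllable 1 coda /gj/ has 2 consonants (> 1) → phonotactically illegal
/npe/ — σ1 onset /np/ (2C), coda /∅/ ok → phonotactically legal
/bguf/ — violates constraint (iii): syllable 1 coda contains /f/, which is not a licensed coda consonant → phonotactically illegal
Phonotactically legal: /npe/ → 1.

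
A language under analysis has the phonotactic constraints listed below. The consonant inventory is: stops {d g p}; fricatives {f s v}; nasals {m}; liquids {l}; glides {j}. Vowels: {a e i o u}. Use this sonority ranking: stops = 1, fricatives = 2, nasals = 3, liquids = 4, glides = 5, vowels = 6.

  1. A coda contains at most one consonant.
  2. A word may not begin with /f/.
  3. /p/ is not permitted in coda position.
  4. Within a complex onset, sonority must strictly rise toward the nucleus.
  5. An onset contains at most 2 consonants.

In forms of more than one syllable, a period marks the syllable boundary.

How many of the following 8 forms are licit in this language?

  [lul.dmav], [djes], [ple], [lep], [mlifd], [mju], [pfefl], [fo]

[lul.dmav] — σ1 onset /l/, coda /l/ ok; σ2 onset /dm/ (1→3 rises), coda /v/ ok → licit
[djes] — σ1 onset /dj/ (1→5 rises), coda /s/ ok → licit
[ple] — σ1 onset /pl/ (1→4 rises), coda /∅/ ok → licit
[lep] — violates constraint 3: syllable 1 coda contains /p/ → illicit
[mlifd] — violates constraint 1: syllable 1 coda /fd/ has 2 consonants (> 1) → illicit
[mju] — σ1 onset /mj/ (3→5 rises), coda /∅/ ok → licit
[pfefl] — violates constraint 1: syllable 1 coda /fl/ has 2 consonants (> 1) → illicit
[fo] — violates constraint 2: word begins with /f/ → illicit
Licit: [lul.dmav], [djes], [ple], [mju] → 4.

4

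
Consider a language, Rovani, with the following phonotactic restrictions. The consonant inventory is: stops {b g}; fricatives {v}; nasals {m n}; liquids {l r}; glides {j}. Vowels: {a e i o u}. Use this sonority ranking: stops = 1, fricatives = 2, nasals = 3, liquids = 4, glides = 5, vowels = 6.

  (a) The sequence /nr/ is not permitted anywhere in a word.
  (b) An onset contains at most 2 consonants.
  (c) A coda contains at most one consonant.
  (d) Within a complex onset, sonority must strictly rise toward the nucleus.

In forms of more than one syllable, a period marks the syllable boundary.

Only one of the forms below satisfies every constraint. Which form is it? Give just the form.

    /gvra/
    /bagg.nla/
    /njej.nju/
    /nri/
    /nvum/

/gvra/ — violates constraint (b): syllable 1 onset /gvr/ has 3 consonants (> 2) → not permitted
/bagg.nla/ — violates constraint (c): syllable 1 coda /gg/ has 2 consonants (> 1) → not permitted
/njej.nju/ — σ1 onset /nj/ (3→5 rises), coda /j/ ok; σ2 onset /nj/ (3→5 rises), coda /∅/ ok → permitted
/nri/ — violates constraint (a): contains banned sequence /nr/ → not permitted
/nvum/ — violates constraint (d): syllable 1 onset /nv/: /n/ (nasal, 3) → /v/ (fricative, 2) does not rise → not permitted

/njej.nju/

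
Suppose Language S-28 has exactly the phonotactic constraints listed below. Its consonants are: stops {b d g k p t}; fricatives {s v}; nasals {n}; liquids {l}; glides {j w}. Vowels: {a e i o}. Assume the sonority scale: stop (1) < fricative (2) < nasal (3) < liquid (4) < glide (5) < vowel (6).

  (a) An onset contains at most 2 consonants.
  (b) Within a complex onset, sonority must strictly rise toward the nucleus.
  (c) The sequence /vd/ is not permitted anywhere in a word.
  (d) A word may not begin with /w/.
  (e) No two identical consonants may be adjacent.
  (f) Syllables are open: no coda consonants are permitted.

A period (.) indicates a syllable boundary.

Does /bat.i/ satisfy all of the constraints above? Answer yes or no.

no

/bat.i/ — violates constraint (f): syllable 1 coda /t/ has 1 consonant (> 0) → ill-formed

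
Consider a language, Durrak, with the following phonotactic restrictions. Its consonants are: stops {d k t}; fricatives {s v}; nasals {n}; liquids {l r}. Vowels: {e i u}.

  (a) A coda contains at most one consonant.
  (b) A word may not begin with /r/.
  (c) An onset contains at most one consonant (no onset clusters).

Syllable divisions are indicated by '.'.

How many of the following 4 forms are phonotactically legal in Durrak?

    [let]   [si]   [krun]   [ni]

3

[let] — σ1 onset /l/, coda /t/ ok → phonotactically legal
[si] — σ1 onset /s/, coda /∅/ ok → phonotactically legal
[krun] — violates constraint (c): syllable 1 onset /kr/ has 2 consonants (> 1) → phonotactically illegal
[ni] — σ1 onset /n/, coda /∅/ ok → phonotactically legal
Phonotactically legal: [let], [si], [ni] → 3.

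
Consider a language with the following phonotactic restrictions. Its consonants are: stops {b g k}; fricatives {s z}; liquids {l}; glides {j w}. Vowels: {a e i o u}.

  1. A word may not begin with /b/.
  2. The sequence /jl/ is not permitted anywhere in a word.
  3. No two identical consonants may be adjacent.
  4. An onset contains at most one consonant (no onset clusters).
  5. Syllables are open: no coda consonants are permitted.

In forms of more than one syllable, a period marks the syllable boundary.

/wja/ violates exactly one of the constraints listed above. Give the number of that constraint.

4

/wja/: syllable 1 onset /wj/ has 2 consonants (> 1).
This is a violation of constraint 4: "An onset contains at most one consonant (no onset clusters)."
The remaining constraints (1, 2, 3, 5) are satisfied.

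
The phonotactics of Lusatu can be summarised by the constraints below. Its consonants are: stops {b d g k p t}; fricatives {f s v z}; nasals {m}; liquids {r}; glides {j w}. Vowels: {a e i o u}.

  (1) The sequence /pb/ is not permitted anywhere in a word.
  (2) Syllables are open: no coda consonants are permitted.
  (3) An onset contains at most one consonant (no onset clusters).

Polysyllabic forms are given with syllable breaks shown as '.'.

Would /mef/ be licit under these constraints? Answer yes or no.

no

/mef/ — violates constraint 2: syllable 1 coda /f/ has 1 consonant (> 0) → illicit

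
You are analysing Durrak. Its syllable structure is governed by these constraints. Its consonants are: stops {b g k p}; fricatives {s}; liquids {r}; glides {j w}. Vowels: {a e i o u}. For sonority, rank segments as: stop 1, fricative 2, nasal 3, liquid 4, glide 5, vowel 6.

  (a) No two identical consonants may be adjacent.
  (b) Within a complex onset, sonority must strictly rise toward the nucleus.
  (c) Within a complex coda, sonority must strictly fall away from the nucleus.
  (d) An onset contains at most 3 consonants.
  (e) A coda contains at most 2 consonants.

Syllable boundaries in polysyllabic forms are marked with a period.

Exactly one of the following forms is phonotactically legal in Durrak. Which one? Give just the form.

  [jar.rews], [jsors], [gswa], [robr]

[gswa]

[jar.rews] — violates constraint (a): adjacent identical consonants /rr/ → phonotactically illegal
[jsors] — violates constraint (b): syllable 1 onset /js/: /j/ (glide, 5) → /s/ (fricative, 2) does not rise → phonotactically illegal
[gswa] — σ1 onset /gsw/ (1→2→5 rises), coda /∅/ ok → phonotactically legal
[robr] — violates constraint (c): syllable 1 coda /br/: /b/ (stop, 1) → /r/ (liquid, 4) does not fall → phonotactically illegal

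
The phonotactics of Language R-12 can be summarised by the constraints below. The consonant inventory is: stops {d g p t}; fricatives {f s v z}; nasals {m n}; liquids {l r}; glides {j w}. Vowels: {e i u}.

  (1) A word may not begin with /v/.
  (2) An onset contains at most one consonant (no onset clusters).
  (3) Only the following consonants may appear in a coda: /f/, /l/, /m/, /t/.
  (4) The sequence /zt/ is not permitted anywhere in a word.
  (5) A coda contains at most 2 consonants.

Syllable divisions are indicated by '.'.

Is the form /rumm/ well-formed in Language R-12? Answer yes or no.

yes

/rumm/ — σ1 onset /r/, coda /mm/ (2C) ok → well-formed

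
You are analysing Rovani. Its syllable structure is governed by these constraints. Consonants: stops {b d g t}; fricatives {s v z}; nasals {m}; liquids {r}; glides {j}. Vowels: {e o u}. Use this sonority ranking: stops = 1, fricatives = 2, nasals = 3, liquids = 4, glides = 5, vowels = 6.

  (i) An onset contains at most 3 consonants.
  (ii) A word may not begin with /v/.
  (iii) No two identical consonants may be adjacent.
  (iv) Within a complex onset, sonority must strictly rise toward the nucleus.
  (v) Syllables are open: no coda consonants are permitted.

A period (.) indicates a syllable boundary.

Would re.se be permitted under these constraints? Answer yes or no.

re.se — σ1 onset /r/, coda /∅/ ok; σ2 onset /s/, coda /∅/ ok → permitted

yes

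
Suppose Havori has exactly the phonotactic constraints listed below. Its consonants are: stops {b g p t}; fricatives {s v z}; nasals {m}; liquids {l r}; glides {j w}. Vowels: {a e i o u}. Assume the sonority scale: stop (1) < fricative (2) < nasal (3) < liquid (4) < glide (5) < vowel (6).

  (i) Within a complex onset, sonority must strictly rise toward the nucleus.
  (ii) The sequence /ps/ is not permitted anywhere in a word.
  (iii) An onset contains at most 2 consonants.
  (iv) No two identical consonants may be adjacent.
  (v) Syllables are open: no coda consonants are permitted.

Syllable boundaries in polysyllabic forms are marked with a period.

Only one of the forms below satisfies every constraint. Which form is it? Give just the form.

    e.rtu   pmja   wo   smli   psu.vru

e.rtu — violates constraint (i): syllable 2 onset /rt/: /r/ (liquid, 4) → /t/ (stop, 1) does not rise → not permitted
pmja — violates constraint (iii): syllable 1 onset /pmj/ has 3 consonants (> 2) → not permitted
wo — σ1 onset /w/, coda /∅/ ok → permitted
smli — violates constraint (iii): syllable 1 onset /sml/ has 3 consonants (> 2) → not permitted
psu.vru — violates constraint (ii): contains banned sequence /ps/ → not permitted

wo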